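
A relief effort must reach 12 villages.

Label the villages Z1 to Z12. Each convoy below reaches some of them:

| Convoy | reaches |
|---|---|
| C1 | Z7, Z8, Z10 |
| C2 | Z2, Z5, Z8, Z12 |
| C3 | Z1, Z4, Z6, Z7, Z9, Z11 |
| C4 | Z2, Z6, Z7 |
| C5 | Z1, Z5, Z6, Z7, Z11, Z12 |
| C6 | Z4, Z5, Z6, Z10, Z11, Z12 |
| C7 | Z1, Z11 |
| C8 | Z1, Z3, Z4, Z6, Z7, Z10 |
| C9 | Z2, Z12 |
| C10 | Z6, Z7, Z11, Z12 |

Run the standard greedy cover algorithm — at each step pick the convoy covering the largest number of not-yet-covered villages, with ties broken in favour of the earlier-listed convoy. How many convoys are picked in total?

3

Greedy: pick C3 (covers 6 new) → pick C2 (covers 4 new) → pick C8 (covers 2 new). Total picks: 3.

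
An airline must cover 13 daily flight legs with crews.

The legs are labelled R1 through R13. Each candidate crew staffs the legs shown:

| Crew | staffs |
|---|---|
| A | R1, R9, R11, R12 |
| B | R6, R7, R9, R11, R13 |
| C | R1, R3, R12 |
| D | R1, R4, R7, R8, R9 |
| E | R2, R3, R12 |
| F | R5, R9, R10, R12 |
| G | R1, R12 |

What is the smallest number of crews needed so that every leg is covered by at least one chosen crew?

4

Take {B, D, E, F}. Their union is {R1, R2, R3, R4, R5, R6, R7, R8, R9, R10, R11, R12, R13}, which is all 13 legs.
Only D contains R4, so D is forced; the remaining 8 legs need at least 3 more crews (each remaining crew adds at most 3) — so at least 4 crews are needed, and 4 is optimal.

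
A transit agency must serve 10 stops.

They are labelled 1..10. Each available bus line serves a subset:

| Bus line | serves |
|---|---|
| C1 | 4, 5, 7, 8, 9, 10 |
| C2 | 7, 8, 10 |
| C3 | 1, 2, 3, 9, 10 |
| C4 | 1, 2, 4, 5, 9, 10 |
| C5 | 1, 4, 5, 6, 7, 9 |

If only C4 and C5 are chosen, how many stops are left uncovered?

Union of C4, C5 = {1, 2, 4, 5, 6, 7, 9, 10}.
Not covered: 3, 8 — 2 stops.

2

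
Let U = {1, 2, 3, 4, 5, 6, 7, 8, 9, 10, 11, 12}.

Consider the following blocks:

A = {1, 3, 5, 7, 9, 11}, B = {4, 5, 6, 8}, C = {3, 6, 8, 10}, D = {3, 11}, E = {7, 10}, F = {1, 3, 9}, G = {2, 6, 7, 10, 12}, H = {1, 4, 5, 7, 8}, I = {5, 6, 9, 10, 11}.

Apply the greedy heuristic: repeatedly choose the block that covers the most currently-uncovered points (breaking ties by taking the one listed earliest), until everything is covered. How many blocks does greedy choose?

3

Greedy: pick A (covers 6 new) → pick G (covers 4 new) → pick B (covers 2 new). Total picks: 3.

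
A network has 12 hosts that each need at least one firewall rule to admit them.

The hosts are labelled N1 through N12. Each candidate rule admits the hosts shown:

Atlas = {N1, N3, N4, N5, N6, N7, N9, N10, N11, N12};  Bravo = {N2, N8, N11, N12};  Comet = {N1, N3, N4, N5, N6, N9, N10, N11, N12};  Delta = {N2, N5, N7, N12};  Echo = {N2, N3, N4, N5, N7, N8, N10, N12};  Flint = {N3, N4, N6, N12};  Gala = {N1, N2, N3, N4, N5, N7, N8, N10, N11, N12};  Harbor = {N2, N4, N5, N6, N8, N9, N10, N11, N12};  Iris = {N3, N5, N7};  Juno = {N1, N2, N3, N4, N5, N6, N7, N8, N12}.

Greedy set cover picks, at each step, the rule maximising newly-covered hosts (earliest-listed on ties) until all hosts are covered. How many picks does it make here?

2

Greedy: pick Atlas (covers 10 new) → pick Bravo (covers 2 new). Total picks: 2.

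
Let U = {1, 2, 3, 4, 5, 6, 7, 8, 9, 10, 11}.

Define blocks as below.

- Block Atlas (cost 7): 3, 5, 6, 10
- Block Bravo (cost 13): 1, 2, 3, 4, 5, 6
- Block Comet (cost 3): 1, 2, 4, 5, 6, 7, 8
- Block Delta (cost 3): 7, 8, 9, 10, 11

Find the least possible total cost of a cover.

Atlas, Comet, Delta together cover every element (Atlas ∪ Comet ∪ Delta = {1, 2, 3, 4, 5, 6, 7, 8, 9, 10, 11}); total cost 7 + 3 + 3 = 13.
No covering selection has total cost below 13.

13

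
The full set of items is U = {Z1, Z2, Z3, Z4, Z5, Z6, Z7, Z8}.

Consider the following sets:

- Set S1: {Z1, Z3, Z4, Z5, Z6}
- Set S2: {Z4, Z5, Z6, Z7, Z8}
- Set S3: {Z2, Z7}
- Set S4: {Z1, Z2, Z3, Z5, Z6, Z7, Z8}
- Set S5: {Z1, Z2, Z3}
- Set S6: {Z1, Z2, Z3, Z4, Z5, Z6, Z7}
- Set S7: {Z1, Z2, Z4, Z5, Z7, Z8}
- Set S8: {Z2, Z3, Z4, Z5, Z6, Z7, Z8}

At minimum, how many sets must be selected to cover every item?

2

Take {S2, S6}. Their union is {Z1, Z2, Z3, Z4, Z5, Z6, Z7, Z8}, which is all 8 items.
No single set has all 8 items (the largest, S4, has 7), so 2 is optimal.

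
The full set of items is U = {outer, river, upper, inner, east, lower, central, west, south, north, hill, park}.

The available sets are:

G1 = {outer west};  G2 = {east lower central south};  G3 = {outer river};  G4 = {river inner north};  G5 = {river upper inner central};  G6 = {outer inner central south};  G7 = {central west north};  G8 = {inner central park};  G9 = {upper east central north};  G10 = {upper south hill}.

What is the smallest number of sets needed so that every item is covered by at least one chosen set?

5

Take {G1, G2, G4, G8, G10}. Their union is {outer, river, upper, inner, east, lower, central, west, south, north, hill, park}, which is all 12 items.
No 4 of the 10 sets cover everything (all 210 combinations miss at least one item), so 5 is optimal.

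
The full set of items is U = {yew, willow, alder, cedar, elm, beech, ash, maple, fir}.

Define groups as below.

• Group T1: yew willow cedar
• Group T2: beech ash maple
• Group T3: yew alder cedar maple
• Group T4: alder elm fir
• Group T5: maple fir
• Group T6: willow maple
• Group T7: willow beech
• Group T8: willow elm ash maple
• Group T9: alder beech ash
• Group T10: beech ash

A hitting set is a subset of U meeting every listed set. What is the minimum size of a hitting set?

4

Take H = {willow, cedar, beech, fir}. Each listed group contains at least one of these, so H is a hitting set of size 4.
No choice of 3 items meets every group, so 4 is the minimum.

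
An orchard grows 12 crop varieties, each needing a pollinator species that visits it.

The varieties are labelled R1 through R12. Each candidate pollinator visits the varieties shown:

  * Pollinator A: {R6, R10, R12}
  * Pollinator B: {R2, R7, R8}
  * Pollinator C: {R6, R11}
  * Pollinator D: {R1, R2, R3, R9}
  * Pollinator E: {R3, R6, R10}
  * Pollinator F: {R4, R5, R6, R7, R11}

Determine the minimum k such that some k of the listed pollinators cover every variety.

A and B and D and F together: A ∪ B ∪ D ∪ F = {R1, R2, R3, R4, R5, R6, R7, R8, R9, R10, R11, R12} — every variety is covered.
Only B contains R8, so B is forced; the remaining 9 varieties need at least 3 more pollinators (each remaining pollinator adds at most 4) — so at least 4 pollinators are needed, and 4 is optimal.

4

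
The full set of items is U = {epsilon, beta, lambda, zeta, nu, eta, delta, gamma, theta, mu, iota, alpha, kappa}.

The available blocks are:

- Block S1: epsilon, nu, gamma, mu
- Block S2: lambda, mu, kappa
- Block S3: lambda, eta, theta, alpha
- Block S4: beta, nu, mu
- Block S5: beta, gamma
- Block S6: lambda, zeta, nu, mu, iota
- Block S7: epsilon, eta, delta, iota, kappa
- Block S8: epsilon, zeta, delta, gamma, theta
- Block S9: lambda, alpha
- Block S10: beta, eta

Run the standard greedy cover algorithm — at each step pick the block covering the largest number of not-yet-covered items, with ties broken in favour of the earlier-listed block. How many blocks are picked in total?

Greedy: pick S6 (covers 5 new) → pick S7 (covers 4 new) → pick S3 (covers 2 new) → pick S5 (covers 2 new). Total picks: 4.

4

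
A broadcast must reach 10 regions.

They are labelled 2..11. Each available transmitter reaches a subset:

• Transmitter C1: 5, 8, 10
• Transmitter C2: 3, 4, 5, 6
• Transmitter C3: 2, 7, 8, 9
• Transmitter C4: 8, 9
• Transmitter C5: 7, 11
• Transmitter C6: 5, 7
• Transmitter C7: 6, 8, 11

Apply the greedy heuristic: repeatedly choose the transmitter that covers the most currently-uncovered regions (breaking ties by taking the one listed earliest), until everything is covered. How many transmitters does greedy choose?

Greedy: pick C2 (covers 4 new) → pick C3 (covers 4 new) → pick C1 (covers 1 new) → pick C5 (covers 1 new). Total picks: 4.

4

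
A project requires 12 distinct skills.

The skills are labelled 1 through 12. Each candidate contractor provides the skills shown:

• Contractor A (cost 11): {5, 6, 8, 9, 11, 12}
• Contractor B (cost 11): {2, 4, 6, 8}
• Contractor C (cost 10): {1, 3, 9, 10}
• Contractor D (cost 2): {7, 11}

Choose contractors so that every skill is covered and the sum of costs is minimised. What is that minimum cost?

34

A, B, C, D together cover every skill (A ∪ B ∪ C ∪ D = {1, 2, 3, 4, 5, 6, 7, 8, 9, 10, 11, 12}); total cost 11 + 11 + 10 + 2 = 34.
No covering selection has total cost below 34.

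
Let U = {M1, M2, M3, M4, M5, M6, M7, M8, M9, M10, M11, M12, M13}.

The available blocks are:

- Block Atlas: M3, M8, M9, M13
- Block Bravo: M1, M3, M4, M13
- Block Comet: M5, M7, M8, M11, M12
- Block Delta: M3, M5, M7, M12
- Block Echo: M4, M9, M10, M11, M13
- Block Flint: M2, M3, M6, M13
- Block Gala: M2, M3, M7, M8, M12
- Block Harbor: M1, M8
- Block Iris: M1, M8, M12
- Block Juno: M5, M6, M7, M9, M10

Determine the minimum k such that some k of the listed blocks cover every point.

4

Comet and Echo and Flint and Harbor together: Comet ∪ Echo ∪ Flint ∪ Harbor = {M1, M2, M3, M4, M5, M6, M7, M8, M9, M10, M11, M12, M13} — every point is covered.
No 3 of the 10 blocks cover everything (all 120 combinations miss at least one point), so 4 is optimal.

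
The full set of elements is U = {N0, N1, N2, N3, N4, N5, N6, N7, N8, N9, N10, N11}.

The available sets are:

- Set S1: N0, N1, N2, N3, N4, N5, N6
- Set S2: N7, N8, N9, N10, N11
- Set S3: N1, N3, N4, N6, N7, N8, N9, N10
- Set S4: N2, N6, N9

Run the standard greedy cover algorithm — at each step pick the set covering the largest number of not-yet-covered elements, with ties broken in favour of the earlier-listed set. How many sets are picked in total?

3

Greedy: pick S3 (covers 8 new) → pick S1 (covers 3 new) → pick S2 (covers 1 new). Total picks: 3.
(The true minimum cover uses only 2 sets, so greedy is not optimal here.)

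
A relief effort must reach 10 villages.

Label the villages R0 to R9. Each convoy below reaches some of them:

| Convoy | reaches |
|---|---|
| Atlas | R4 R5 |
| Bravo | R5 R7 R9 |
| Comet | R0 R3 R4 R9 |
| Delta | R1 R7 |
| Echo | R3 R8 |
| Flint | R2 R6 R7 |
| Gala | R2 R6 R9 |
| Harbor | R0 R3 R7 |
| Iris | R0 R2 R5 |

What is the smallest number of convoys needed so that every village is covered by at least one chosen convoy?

Take {Bravo, Comet, Delta, Echo, Gala}. Their union is {R0, R1, R2, R3, R4, R5, R6, R7, R8, R9}, which is all 10 villages.
No 4 of the 9 convoys cover everything (all 126 combinations miss at least one village), so 5 is optimal.

5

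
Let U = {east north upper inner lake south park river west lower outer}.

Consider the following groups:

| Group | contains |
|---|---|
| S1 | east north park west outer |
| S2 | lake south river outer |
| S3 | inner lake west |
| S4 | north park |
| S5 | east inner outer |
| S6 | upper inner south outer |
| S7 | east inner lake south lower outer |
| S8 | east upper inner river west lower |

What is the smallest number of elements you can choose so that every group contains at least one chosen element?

The 3 elements {inner, lake, park} hit every group.
No choice of 2 elements meets every group, so 3 is the minimum.

3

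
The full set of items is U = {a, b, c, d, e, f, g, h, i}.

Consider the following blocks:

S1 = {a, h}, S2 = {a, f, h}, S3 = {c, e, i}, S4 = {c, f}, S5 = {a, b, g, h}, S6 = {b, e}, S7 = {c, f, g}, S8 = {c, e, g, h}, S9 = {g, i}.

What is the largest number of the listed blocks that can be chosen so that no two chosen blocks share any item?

4

S1, S4, S6, S9 are pairwise disjoint (S1={a,h}; S4={c,f}; S6={b,e}; S9={g,i}).
Every remaining block overlaps one of these, and no 5 of the listed blocks are pairwise disjoint, so 4 is the maximum.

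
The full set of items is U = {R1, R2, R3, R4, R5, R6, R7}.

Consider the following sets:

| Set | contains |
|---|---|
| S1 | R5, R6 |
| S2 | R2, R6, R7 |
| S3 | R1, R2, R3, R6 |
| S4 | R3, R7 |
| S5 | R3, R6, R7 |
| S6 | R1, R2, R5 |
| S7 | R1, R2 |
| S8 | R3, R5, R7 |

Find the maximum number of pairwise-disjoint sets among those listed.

S1, S4, S7 are pairwise disjoint (S1={R5,R6}; S4={R3,R7}; S7={R1,R2}).
Every remaining set overlaps one of these, and no 4 of the listed sets are pairwise disjoint, so 3 is the maximum.

3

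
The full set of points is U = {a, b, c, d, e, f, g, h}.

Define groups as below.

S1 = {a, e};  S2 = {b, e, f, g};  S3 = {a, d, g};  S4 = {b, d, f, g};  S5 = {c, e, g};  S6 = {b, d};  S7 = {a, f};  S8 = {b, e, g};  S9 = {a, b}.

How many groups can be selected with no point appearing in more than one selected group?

S5, S6, S7 are pairwise disjoint (S5={c,e,g}; S6={b,d}; S7={a,f}).
Every remaining group overlaps one of these, and no 4 of the listed groups are pairwise disjoint, so 3 is the maximum.

3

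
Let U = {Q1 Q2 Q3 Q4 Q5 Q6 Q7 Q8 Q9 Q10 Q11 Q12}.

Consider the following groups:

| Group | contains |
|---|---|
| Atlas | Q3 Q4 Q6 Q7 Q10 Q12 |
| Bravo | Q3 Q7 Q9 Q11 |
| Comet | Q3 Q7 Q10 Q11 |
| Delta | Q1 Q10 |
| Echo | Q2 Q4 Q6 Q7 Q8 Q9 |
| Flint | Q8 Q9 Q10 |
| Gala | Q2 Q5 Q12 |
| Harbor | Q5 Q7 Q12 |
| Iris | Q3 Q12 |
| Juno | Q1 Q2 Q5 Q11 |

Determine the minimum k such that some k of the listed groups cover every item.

Atlas, Echo, and Juno cover everything between them: the union {Q1, Q2, Q3, Q4, Q5, Q6, Q7, Q8, Q9, Q10, Q11, Q12} is all of U.
No 2 of the 10 groups cover everything (all 45 combinations miss at least one item), so 3 is optimal.

3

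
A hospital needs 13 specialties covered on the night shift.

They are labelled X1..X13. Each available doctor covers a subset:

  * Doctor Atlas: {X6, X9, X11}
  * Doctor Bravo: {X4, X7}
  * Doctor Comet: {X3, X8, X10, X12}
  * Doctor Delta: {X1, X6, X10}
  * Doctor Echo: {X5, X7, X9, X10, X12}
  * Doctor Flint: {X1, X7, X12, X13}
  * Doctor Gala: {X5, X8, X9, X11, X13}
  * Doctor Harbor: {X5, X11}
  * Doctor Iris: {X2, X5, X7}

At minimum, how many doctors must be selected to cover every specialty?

Take {Bravo, Comet, Delta, Gala, Iris}. Their union is {X1, X2, X3, X4, X5, X6, X7, X8, X9, X10, X11, X12, X13}, which is all 13 specialties.
No 4 of the 9 doctors cover everything (all 126 combinations miss at least one specialty), so 5 is optimal.

5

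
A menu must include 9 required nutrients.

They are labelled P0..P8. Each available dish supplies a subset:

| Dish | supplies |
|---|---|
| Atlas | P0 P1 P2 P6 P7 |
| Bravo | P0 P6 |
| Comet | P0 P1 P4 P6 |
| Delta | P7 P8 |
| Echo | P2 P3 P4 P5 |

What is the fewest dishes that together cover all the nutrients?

3

Comet and Delta and Echo together: Comet ∪ Delta ∪ Echo = {P0, P1, P2, P3, P4, P5, P6, P7, P8} — every nutrient is covered.
Only Echo contains P3, so Echo is forced; the remaining 5 nutrients need at least 2 more dishes (each remaining dish adds at most 4) — so at least 3 dishes are needed, and 3 is optimal.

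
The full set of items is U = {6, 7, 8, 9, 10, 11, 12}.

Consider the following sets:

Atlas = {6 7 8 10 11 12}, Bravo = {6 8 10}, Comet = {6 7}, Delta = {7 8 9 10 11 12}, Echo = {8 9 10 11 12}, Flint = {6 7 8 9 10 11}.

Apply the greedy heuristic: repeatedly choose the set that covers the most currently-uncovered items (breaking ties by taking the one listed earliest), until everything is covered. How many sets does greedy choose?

Greedy: pick Atlas (covers 6 new) → pick Delta (covers 1 new). Total picks: 2.

2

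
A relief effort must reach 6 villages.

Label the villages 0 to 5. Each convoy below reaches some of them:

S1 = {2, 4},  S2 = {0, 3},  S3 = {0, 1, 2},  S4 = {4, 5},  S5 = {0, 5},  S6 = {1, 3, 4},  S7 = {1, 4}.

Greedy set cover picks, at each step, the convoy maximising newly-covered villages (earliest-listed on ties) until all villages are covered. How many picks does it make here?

Greedy: pick S3 (covers 3 new) → pick S4 (covers 2 new) → pick S2 (covers 1 new). Total picks: 3.

3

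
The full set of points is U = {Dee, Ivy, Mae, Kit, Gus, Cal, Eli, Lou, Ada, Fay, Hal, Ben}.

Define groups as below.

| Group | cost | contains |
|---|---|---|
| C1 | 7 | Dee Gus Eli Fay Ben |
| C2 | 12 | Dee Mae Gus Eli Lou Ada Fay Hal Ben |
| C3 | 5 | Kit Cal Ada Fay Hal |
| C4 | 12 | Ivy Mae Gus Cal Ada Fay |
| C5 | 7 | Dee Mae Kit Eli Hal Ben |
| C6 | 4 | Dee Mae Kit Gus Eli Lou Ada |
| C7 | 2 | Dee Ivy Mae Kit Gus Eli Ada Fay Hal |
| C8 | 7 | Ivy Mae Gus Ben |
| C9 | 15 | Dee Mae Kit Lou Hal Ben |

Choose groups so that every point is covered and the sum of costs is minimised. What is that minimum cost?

C3, C6, C8 together cover every point (C3 ∪ C6 ∪ C8 = {Dee, Ivy, Mae, Kit, Gus, Cal, Eli, Lou, Ada, Fay, Hal, Ben}); total cost 5 + 4 + 7 = 16.
The greedy pick C7, C6, C3, C1 costs 18; no covering selection beats 16.

16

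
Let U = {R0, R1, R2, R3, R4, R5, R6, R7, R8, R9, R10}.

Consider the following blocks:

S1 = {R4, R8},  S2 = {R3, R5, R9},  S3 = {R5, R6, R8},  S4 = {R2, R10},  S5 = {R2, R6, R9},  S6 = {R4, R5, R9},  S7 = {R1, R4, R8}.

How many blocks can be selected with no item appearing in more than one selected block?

S2, S4, S7 are pairwise disjoint (S2={R3,R5,R9}; S4={R2,R10}; S7={R1,R4,R8}).
Every remaining block overlaps one of these, and no 4 of the listed blocks are pairwise disjoint, so 3 is the maximum.

3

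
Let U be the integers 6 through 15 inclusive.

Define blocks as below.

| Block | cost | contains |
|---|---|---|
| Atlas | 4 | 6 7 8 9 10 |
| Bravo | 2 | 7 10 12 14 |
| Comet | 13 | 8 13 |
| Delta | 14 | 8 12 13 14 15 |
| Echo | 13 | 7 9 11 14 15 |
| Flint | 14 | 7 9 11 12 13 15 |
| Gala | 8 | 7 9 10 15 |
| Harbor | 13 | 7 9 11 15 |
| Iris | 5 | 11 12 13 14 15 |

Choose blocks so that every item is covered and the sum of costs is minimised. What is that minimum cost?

9

Atlas, Iris together cover every item (Atlas ∪ Iris = {6, 7, 8, 9, 10, 11, 12, 13, 14, 15}); total cost 4 + 5 = 9.
The greedy pick Bravo, Atlas, Iris costs 11; no covering selection beats 9.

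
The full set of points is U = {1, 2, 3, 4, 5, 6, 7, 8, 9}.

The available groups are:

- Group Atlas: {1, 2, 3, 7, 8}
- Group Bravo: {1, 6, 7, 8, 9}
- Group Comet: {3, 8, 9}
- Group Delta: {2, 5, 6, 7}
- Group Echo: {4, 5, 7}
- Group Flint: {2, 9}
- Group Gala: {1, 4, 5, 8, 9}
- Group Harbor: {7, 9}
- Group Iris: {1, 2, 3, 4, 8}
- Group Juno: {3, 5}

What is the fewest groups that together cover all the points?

Delta, Gala, and Juno cover everything between them: the union {1, 2, 3, 4, 5, 6, 7, 8, 9} is all of U.
No 2 of the 10 groups cover everything (all 45 combinations miss at least one point), so 3 is optimal.

3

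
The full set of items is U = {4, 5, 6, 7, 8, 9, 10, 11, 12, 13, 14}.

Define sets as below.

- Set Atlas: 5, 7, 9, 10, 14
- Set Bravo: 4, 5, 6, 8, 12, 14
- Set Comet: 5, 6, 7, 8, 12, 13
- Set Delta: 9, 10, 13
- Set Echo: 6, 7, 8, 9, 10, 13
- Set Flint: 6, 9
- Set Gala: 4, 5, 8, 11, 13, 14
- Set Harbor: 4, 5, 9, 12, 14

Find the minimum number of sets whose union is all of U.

Comet, Echo, and Gala cover everything between them: the union {4, 5, 6, 7, 8, 9, 10, 11, 12, 13, 14} is all of U.
Only Gala contains 11, so Gala is forced; the remaining 5 items need at least 2 more sets (each remaining set adds at most 4) — so at least 3 sets are needed, and 3 is optimal.

3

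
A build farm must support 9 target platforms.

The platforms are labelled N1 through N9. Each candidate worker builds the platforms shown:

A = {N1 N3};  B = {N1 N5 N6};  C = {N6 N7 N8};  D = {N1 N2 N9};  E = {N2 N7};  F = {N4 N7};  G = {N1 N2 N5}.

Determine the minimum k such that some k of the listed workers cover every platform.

5

A and C and D and F and G together: A ∪ C ∪ D ∪ F ∪ G = {N1, N2, N3, N4, N5, N6, N7, N8, N9} — every platform is covered.
No 4 of the 7 workers cover everything (all 35 combinations miss at least one platform), so 5 is optimal.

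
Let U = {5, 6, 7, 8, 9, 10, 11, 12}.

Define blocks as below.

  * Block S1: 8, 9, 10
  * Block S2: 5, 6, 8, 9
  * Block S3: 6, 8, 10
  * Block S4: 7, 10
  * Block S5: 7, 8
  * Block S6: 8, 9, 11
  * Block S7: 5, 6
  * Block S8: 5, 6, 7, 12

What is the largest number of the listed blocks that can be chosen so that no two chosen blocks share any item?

3

S4, S6, S7 are pairwise disjoint (S4={7,10}; S6={8,9,11}; S7={5,6}).
Every remaining block overlaps one of these, and no 4 of the listed blocks are pairwise disjoint, so 3 is the maximum.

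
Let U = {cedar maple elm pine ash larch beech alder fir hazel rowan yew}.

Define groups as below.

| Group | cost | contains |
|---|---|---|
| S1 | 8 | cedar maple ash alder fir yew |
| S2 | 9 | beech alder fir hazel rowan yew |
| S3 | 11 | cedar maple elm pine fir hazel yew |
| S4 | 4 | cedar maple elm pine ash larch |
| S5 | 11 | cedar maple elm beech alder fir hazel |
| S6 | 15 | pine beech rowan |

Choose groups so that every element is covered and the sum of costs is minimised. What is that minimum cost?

S2, S4 together cover every element (S2 ∪ S4 = {cedar, maple, elm, pine, ash, larch, beech, alder, fir, hazel, rowan, yew}); total cost 9 + 4 = 13.
No covering selection has total cost below 13.

13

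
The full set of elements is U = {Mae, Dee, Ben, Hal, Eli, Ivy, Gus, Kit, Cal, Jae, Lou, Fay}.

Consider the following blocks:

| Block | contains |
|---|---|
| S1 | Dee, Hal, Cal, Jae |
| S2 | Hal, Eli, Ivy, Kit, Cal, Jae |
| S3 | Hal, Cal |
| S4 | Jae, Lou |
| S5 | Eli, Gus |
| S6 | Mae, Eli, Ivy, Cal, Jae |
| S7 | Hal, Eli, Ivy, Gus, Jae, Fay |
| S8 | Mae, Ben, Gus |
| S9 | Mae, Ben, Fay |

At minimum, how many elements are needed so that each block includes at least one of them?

4

H = {Mae, Hal, Eli, Lou} meets every block (each contains at least one member of H), and |H| = 4.
The blocks S3, S4, S5, S9 are pairwise disjoint, so any hitting set needs a separate element for each — at least 4. Hence 4 is optimal.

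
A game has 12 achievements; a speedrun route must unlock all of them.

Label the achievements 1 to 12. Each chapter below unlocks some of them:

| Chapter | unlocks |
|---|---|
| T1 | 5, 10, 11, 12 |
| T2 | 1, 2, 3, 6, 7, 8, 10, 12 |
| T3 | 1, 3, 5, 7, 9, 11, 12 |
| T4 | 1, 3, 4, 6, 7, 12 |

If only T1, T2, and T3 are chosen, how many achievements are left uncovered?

1

Union of T1, T2, T3 = {1, 2, 3, 5, 6, 7, 8, 9, 10, 11, 12}.
Not covered: 4 — 1 achievement.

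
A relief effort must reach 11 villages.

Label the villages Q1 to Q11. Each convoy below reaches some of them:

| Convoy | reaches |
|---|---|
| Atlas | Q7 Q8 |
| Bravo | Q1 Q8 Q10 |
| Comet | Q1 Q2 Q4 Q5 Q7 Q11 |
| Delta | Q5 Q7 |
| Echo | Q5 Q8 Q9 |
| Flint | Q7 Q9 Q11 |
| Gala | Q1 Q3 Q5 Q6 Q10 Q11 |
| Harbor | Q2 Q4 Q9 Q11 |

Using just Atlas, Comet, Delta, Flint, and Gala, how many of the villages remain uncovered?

Union of Atlas, Comet, Delta, Flint, Gala = {Q1, Q2, Q3, Q4, Q5, Q6, Q7, Q8, Q9, Q10, Q11} — that's every village, so 0 are uncovered.

0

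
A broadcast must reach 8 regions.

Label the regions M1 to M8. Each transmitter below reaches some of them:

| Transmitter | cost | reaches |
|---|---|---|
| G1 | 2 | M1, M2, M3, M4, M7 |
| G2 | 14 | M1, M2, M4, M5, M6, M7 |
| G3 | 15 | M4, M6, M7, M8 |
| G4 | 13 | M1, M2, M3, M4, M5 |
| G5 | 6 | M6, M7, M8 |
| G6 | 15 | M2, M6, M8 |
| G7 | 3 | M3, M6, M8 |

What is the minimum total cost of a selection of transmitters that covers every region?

17

G2, G7 together cover every region (G2 ∪ G7 = {M1, M2, M3, M4, M5, M6, M7, M8}); total cost 14 + 3 = 17.
The greedy pick G1, G7, G4 costs 18; no covering selection beats 17.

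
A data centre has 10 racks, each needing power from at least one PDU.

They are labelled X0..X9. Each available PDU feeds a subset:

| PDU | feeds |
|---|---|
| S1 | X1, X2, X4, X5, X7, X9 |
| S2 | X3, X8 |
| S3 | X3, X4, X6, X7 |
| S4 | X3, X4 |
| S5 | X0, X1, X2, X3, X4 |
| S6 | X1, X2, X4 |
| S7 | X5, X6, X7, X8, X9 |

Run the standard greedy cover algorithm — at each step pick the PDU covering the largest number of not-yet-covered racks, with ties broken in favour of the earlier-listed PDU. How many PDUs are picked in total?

Greedy: pick S1 (covers 6 new) → pick S2 (covers 2 new) → pick S3 (covers 1 new) → pick S5 (covers 1 new). Total picks: 4.
(The true minimum cover uses only 2 PDUs, so greedy is not optimal here.)

4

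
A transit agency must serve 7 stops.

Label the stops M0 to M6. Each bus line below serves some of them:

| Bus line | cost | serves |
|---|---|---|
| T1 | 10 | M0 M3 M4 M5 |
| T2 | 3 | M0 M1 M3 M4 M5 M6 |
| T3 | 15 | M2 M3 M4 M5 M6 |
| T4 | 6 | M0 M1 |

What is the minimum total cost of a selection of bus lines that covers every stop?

T2, T3 together cover every stop (T2 ∪ T3 = {M0, M1, M2, M3, M4, M5, M6}); total cost 3 + 15 = 18.
No covering selection has total cost below 18.

18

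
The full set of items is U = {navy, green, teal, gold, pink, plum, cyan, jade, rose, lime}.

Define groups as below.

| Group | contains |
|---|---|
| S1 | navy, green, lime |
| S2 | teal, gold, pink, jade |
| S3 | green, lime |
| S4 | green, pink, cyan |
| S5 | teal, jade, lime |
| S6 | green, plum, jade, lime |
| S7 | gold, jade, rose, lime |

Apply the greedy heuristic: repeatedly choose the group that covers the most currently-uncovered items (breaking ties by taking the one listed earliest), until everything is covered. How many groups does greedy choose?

5

Greedy: pick S2 (covers 4 new) → pick S1 (covers 3 new) → pick S4 (covers 1 new) → pick S6 (covers 1 new) → pick S7 (covers 1 new). Total picks: 5.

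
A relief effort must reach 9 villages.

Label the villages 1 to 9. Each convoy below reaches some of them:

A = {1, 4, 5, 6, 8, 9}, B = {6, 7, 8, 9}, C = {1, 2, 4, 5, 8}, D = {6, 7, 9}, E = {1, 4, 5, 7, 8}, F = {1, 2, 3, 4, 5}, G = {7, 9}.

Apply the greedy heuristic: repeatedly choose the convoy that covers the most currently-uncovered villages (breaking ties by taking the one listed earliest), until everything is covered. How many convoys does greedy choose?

Greedy: pick A (covers 6 new) → pick F (covers 2 new) → pick B (covers 1 new). Total picks: 3.
(The true minimum cover uses only 2 convoys, so greedy is not optimal here.)

3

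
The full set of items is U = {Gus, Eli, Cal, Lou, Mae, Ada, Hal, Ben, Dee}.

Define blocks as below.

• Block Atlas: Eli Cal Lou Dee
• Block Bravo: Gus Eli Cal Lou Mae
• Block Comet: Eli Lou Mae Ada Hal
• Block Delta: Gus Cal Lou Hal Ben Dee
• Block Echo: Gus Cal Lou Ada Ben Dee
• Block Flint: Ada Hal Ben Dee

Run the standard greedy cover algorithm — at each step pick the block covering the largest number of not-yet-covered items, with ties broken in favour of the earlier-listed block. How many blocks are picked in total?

2

Greedy: pick Delta (covers 6 new) → pick Comet (covers 3 new). Total picks: 2.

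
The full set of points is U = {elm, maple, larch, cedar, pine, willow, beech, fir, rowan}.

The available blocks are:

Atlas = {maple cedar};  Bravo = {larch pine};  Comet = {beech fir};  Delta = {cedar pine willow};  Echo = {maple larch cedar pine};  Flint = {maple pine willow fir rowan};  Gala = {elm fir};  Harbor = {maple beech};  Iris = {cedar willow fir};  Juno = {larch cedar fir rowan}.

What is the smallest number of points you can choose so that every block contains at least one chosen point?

3

The 3 points {maple, pine, fir} hit every block.
The blocks Atlas, Bravo, Gala are pairwise disjoint, so any hitting set needs a separate point for each — at least 3. Hence 3 is optimal.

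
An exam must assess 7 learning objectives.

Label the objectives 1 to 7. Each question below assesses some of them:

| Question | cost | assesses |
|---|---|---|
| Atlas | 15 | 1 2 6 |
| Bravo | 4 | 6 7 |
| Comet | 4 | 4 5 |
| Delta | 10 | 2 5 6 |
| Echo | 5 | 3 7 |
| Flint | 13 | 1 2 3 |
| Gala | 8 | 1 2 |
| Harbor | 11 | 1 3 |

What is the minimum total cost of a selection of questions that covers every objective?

Bravo, Comet, Echo, Gala together cover every objective (Bravo ∪ Comet ∪ Echo ∪ Gala = {1, 2, 3, 4, 5, 6, 7}); total cost 4 + 4 + 5 + 8 = 21.
No covering selection has total cost below 21.

21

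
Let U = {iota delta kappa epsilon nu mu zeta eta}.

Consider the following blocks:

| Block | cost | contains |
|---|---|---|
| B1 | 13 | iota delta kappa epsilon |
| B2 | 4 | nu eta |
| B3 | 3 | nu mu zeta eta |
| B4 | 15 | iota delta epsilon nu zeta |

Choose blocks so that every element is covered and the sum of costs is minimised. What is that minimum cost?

16

B1, B3 together cover every element (B1 ∪ B3 = {iota, delta, kappa, epsilon, nu, mu, zeta, eta}); total cost 13 + 3 = 16.
No covering selection has total cost below 16.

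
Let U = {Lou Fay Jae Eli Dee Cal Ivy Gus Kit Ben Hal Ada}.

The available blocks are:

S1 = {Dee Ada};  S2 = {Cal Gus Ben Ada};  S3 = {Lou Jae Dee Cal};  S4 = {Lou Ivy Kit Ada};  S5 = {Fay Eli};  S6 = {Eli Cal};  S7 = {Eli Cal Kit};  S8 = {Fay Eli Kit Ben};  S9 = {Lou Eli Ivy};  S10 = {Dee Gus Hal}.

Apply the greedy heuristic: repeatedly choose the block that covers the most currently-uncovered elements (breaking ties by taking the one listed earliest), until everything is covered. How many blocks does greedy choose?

Greedy: pick S2 (covers 4 new) → pick S3 (covers 3 new) → pick S8 (covers 3 new) → pick S4 (covers 1 new) → pick S10 (covers 1 new). Total picks: 5.
(The true minimum cover uses only 4 blocks, so greedy is not optimal here.)

5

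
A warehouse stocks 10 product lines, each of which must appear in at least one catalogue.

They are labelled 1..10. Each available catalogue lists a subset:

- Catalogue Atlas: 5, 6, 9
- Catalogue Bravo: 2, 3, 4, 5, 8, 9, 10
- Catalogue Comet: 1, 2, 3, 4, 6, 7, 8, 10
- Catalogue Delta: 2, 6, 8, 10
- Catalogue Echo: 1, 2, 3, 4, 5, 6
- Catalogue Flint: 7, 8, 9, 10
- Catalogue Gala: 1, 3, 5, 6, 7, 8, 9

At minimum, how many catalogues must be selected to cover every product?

Take {Bravo, Gala}. Their union is {1, 2, 3, 4, 5, 6, 7, 8, 9, 10}, which is all 10 products.
No single catalogue has all 10 products (the largest, Comet, has 8), so 2 is optimal.

2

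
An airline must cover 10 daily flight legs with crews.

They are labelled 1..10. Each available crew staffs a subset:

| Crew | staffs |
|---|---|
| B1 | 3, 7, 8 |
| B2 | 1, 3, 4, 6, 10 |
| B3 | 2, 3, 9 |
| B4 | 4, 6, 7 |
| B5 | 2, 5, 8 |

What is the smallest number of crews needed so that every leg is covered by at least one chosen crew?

Take {B2, B3, B4, B5}. Their union is {1, 2, 3, 4, 5, 6, 7, 8, 9, 10}, which is all 10 legs.
No 3 of the 5 crews cover everything (all 10 combinations miss at least one leg), so 4 is optimal.

4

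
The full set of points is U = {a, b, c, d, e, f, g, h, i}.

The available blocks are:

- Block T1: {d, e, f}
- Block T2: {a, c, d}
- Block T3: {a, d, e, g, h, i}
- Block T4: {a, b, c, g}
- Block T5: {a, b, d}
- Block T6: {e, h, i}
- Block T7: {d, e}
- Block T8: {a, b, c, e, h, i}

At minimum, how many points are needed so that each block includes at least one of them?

T = {a, e} meets every block (each contains at least one member of T), and |T| = 2.
The blocks T2, T6 are pairwise disjoint, so any hitting set needs a separate point for each — at least 2. Hence 2 is optimal.

2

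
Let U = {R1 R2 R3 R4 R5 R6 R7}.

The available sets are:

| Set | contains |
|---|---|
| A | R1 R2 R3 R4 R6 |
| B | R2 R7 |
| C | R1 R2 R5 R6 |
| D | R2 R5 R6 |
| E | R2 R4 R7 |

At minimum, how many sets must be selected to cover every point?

3

A, B, and C cover everything between them: the union {R1, R2, R3, R4, R5, R6, R7} is all of U.
Only A contains R3, so A is forced; the remaining 2 points need at least 2 more sets (each remaining set adds at most 1) — so at least 3 sets are needed, and 3 is optimal.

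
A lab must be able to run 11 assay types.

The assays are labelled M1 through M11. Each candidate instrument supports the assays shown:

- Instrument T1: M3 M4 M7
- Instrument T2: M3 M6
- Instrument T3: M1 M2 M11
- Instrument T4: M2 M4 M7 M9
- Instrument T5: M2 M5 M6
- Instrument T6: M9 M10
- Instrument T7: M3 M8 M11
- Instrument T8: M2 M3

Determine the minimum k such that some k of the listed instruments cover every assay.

T1 and T3 and T5 and T6 and T7 together: T1 ∪ T3 ∪ T5 ∪ T6 ∪ T7 = {M1, M2, M3, M4, M5, M6, M7, M8, M9, M10, M11} — every assay is covered.
No 4 of the 8 instruments cover everything (all 70 combinations miss at least one assay), so 5 is optimal.

5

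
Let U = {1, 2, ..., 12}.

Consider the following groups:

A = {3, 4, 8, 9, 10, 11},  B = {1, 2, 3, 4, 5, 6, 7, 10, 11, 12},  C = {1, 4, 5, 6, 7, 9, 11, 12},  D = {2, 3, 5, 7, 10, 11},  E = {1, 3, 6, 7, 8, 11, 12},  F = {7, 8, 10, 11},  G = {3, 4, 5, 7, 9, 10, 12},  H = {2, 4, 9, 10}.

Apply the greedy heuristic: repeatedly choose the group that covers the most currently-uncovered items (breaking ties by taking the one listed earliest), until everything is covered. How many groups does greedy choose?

Greedy: pick B (covers 10 new) → pick A (covers 2 new). Total picks: 2.

2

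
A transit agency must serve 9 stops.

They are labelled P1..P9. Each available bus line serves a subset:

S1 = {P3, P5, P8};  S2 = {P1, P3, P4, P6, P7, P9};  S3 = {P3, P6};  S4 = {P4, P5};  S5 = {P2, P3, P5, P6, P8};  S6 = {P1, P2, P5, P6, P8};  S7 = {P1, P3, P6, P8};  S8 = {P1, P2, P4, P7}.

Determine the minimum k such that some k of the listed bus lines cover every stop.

2

S2 and S5 together: S2 ∪ S5 = {P1, P2, P3, P4, P5, P6, P7, P8, P9} — every stop is covered.
No single bus line has all 9 stops (the largest, S2, has 6), so 2 is optimal.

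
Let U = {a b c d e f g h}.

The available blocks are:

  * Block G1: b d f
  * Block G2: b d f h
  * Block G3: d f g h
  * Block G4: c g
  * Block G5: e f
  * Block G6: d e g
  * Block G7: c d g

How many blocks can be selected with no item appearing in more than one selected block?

2

G1, G4 are pairwise disjoint (G1={b,d,f}; G4={c,g}).
Every remaining block overlaps one of these, and no 3 of the listed blocks are pairwise disjoint, so 2 is the maximum.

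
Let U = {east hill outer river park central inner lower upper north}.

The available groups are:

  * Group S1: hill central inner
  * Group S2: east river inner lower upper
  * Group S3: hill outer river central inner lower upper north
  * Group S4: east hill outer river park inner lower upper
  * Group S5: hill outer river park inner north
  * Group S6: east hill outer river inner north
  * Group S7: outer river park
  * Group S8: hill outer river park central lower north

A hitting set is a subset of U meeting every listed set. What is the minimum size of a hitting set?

2

H = {hill, river} meets every group (each contains at least one member of H), and |H| = 2.
The groups S1, S7 are pairwise disjoint, so any hitting set needs a separate point for each — at least 2. Hence 2 is optimal.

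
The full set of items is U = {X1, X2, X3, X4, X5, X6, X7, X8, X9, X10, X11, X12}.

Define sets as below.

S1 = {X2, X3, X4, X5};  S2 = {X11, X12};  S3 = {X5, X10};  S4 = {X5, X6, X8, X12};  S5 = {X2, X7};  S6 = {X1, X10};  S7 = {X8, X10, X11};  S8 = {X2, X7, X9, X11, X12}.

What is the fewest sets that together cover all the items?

4

S1, S4, S6, and S8 cover everything between them: the union {X1, X2, X3, X4, X5, X6, X7, X8, X9, X10, X11, X12} is all of U.
Only S8 contains X9, so S8 is forced; the remaining 7 items need at least 3 more sets (each remaining set adds at most 3) — so at least 4 sets are needed, and 4 is optimal.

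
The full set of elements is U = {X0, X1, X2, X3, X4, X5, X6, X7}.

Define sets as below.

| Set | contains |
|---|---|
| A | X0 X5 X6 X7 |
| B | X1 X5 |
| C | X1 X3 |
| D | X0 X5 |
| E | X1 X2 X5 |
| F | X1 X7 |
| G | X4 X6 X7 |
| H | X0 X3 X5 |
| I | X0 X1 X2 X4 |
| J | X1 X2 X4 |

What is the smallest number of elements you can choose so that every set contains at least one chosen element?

3

T = {X1, X5, X6} meets every set (each contains at least one member of T), and |T| = 3.
The sets C, D, G are pairwise disjoint, so any hitting set needs a separate element for each — at least 3. Hence 3 is optimal.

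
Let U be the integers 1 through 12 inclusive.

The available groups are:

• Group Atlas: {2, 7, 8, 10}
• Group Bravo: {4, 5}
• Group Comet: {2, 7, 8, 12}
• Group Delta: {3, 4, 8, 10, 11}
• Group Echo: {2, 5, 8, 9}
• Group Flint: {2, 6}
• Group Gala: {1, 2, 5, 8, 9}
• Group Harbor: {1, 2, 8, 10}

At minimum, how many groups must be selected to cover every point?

Comet and Delta and Flint and Gala together: Comet ∪ Delta ∪ Flint ∪ Gala = {1, 2, 3, 4, 5, 6, 7, 8, 9, 10, 11, 12} — every point is covered.
No 3 of the 8 groups cover everything (all 56 combinations miss at least one point), so 4 is optimal.

4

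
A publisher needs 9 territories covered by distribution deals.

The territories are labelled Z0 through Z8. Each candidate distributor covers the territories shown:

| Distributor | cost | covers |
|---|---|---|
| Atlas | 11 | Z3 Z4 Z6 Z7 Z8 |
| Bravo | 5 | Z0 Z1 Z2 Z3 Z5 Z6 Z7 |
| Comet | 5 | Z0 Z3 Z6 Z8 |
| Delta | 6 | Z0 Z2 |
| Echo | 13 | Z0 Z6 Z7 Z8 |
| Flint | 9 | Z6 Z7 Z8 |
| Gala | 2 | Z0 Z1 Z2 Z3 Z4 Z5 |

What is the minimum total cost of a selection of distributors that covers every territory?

11

Flint, Gala together cover every territory (Flint ∪ Gala = {Z0, Z1, Z2, Z3, Z4, Z5, Z6, Z7, Z8}); total cost 9 + 2 = 11.
The greedy pick Gala, Bravo, Comet costs 12; no covering selection beats 11.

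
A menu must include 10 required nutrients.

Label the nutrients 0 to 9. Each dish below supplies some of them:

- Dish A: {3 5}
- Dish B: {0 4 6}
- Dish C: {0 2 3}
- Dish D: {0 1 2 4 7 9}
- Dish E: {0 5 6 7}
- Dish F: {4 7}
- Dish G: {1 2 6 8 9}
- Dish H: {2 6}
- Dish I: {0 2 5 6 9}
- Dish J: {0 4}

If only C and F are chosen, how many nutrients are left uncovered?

5

Union of C, F = {0, 2, 3, 4, 7}.
Not covered: 1, 5, 6, 8, 9 — 5 nutrients.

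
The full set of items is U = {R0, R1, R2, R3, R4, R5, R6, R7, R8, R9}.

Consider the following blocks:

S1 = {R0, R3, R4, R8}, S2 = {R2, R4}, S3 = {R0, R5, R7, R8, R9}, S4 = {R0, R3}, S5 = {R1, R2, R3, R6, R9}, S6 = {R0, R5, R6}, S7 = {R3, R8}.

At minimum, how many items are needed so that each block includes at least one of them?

The 3 items {R3, R4, R5} hit every block.
The blocks S2, S6, S7 are pairwise disjoint, so any hitting set needs a separate item for each — at least 3. Hence 3 is optimal.

3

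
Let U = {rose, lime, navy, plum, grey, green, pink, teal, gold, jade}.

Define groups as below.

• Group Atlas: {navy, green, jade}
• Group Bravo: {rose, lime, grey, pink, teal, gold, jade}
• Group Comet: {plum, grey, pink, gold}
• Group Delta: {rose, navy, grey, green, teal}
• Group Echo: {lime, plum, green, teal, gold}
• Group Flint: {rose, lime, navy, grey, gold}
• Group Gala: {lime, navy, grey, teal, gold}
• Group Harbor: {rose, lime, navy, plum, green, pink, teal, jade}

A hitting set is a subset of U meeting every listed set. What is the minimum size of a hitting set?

2

Take H = {green, gold}. Each listed group contains at least one of these, so H is a hitting set of size 2.
The groups Atlas, Comet are pairwise disjoint, so any hitting set needs a separate item for each — at least 2. Hence 2 is optimal.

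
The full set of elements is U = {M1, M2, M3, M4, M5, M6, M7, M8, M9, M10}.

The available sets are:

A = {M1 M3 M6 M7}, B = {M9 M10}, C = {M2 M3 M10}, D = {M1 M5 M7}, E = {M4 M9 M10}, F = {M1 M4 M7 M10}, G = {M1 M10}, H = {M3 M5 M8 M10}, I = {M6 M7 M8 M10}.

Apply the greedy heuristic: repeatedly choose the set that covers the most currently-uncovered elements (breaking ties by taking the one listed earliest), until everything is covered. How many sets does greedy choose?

Greedy: pick A (covers 4 new) → pick E (covers 3 new) → pick H (covers 2 new) → pick C (covers 1 new). Total picks: 4.

4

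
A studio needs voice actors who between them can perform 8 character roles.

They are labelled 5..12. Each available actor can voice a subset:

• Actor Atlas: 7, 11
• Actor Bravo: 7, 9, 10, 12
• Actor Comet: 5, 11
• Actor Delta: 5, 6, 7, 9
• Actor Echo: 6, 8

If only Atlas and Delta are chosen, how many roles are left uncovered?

Union of Atlas, Delta = {5, 6, 7, 9, 11}.
Not covered: 8, 10, 12 — 3 roles.

3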